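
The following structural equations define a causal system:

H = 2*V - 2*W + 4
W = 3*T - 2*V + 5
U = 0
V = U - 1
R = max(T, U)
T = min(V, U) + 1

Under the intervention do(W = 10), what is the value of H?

-18

The intervention breaks the incoming arrows to W: W = 3*T - 2*V + 5 no longer applies, and W = 10.
V = U - 1  [with U=0]  = -1
H = 2*V - 2*W + 4  [with V=-1, W=10]  = -18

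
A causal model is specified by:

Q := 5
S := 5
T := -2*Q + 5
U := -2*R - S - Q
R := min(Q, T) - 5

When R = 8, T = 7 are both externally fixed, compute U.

The joint intervention fixes R = 8, T = 7, removing each variable's own equation.
U = -2*R - S - Q  [with R=8, S=5, Q=5]  = -26

-26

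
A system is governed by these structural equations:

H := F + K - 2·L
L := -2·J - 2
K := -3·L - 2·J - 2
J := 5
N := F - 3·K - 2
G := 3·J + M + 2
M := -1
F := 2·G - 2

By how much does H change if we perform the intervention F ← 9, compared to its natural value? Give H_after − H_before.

Intervening sets F = 9 and removes its equation (F := 2·G - 2).
L = -2·J - 2  [with J=5]  = -12
K = -3·L - 2·J - 2  [with L=-12, J=5]  = 24
H = F + K - 2·L  [with F=9, K=24, L=-12]  = 57
Without intervention: G = 3·J + M + 2  [with J=5, M=-1]  = 16; L = -2·J - 2  [with J=5]  = -12; K = -3·L - 2·J - 2  [with L=-12, J=5]  = 24; F = 2·G - 2  [with G=16]  = 30; H = F + K - 2·L  [with F=30, K=24, L=-12]  = 78.
Change = 57 − 78 = -21.

-21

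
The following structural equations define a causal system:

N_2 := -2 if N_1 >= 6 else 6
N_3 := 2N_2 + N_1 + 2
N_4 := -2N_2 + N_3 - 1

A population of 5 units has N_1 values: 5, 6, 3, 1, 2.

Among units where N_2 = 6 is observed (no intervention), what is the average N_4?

3.75

Conditioning on N_2=6 selects the 4 unit(s) with N_1 ∈ {5, 3, 1, 2}. Their N_4 values: 6, 4, 2, 3. Mean = 3.75.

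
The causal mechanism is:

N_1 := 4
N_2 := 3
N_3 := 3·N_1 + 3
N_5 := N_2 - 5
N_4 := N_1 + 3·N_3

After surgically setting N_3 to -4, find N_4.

The intervention breaks the incoming arrows to N_3: N_3 := 3·N_1 + 3 no longer applies, and N_3 = -4.
N_4 = N_1 + 3·N_3  [with N_1=4, N_3=-4]  = -8

-8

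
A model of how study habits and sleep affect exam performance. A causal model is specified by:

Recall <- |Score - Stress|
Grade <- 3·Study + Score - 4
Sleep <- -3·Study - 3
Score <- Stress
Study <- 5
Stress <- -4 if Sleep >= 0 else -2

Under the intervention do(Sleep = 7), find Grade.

7

Under do(Sleep=7), the mechanism Sleep <- -3·Study - 3 is discarded; Sleep is fixed at 7.
Stress = -4 if Sleep >= 0 else -2  [with Sleep=7]  = -4
Score = Stress  [with Stress=-4]  = -4
Grade = 3·Study + Score - 4  [with Study=5, Score=-4]  = 7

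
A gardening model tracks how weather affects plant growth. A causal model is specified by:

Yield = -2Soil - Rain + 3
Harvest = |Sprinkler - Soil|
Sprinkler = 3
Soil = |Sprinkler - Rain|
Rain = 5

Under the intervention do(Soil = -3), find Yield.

4

The intervention breaks the incoming arrows to Soil: Soil = |Sprinkler - Rain| no longer applies, and Soil = -3.
Yield = -2Soil - Rain + 3  [with Soil=-3, Rain=5]  = 4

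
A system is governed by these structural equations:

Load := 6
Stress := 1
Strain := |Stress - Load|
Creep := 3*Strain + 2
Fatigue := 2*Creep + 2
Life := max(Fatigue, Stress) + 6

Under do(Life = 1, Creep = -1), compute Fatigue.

Setting Life = 1, Creep = -1 by intervention discards those variables' equations.
Fatigue = 2*Creep + 2  [with Creep=-1]  = 0

0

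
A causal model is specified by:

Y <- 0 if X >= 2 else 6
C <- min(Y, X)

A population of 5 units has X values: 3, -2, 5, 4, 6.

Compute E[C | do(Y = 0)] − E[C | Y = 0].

-0.4

do(Y=0) breaks Y's dependence on X. With Y=0 fixed, C across the units is 0, -2, 0, 0, 0, mean -0.4.
Conditioning on Y=0 selects the 4 unit(s) with X ∈ {3, 5, 4, 6}. Their C values: 0, 0, 0, 0. Mean = 0.
Difference = -0.4 − 0 = -0.4.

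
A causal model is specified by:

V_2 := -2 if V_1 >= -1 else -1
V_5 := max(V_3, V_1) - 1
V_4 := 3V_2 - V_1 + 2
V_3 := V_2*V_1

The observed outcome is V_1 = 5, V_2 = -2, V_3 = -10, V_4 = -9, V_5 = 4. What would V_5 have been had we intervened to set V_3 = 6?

do(V_3=6) replaces the equation V_3 := V_2*V_1 with the constant V_3 = 6.
V_5 = max(V_3, V_1) - 1  [with V_3=6, V_1=5]  = 5

5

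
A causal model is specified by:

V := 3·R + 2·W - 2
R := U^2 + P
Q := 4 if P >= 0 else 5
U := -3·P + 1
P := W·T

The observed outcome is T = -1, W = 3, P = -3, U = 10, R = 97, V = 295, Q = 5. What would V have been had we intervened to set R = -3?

The intervention breaks the incoming arrows to R: R := U^2 + P no longer applies, and R = -3.
V = 3·R + 2·W - 2  [with R=-3, W=3]  = -5

-5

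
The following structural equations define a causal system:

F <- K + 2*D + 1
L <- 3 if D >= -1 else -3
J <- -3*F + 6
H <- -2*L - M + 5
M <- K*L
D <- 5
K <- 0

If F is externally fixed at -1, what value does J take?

do(F=-1) replaces the equation F <- K + 2*D + 1 with the constant F = -1.
J = -3*F + 6  [with F=-1]  = 9

9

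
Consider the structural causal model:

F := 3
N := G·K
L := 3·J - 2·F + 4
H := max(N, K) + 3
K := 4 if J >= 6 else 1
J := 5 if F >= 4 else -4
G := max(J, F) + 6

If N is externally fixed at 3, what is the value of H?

Intervening sets N = 3 and removes its equation (N := G·K).
J = 5 if F >= 4 else -4  [with F=3]  = -4
K = 4 if J >= 6 else 1  [with J=-4]  = 1
H = max(N, K) + 3  [with N=3, K=1]  = 6

6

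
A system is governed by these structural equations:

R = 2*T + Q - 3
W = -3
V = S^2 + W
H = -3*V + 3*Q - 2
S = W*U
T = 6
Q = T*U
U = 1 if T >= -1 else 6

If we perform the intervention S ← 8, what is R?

do(S=8) replaces the equation S = W*U with the constant S = 8.
No directed path runs from S to R, so R keeps its natural value.
U = 1 if T >= -1 else 6  [with T=6]  = 1
Q = T*U  [with T=6, U=1]  = 6
R = 2*T + Q - 3  [with T=6, Q=6]  = 15

15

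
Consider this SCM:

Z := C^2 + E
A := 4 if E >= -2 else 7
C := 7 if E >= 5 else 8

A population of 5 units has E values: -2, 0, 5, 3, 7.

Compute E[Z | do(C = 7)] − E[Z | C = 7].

-3.4

The intervention sets C=7 in all 5 units regardless of E. Recomputing Z per unit gives 47, 49, 54, 52, 56; average 51.6.
E[Z|C=7] averages over only the 2 units with C=7 (E = 5, 7): Z = 54, 56, mean 55.
Difference = 51.6 − 55 = -3.4.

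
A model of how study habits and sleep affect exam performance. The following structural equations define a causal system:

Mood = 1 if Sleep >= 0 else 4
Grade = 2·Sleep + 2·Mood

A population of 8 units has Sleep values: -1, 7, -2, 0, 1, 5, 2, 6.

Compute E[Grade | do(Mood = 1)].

Under do(Mood=1), Mood's equation is replaced by Mood=1 for every unit. Per-unit Grade: 0, 16, -2, 2, 4, 12, 6, 14. Mean = 6.5.

6.5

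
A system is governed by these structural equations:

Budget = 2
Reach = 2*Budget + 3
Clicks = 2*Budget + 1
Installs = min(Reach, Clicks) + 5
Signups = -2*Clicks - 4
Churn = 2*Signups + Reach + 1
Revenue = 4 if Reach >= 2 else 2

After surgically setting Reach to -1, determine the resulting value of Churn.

-28

Under do(Reach=-1), the mechanism Reach = 2*Budget + 3 is discarded; Reach is fixed at -1.
Clicks = 2*Budget + 1  [with Budget=2]  = 5
Signups = -2*Clicks - 4  [with Clicks=5]  = -14
Churn = 2*Signups + Reach + 1  [with Signups=-14, Reach=-1]  = -28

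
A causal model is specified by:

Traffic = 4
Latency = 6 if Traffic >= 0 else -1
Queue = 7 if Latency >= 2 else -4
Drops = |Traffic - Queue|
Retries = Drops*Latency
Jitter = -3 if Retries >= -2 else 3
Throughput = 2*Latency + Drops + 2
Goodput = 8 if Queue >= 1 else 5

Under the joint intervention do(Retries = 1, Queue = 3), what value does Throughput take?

15

The joint intervention fixes Retries = 1, Queue = 3, removing each variable's own equation.
Latency = 6 if Traffic >= 0 else -1  [with Traffic=4]  = 6
Drops = |Traffic - Queue|  [with Traffic=4, Queue=3]  = 1
Throughput = 2*Latency + Drops + 2  [with Latency=6, Drops=1]  = 15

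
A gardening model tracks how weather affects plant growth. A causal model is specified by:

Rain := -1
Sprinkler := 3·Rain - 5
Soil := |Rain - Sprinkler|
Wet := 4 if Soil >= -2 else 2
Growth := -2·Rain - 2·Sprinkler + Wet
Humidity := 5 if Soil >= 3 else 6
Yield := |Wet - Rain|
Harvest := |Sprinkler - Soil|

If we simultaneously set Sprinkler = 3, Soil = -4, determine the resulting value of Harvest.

7

The joint intervention fixes Sprinkler = 3, Soil = -4, removing each variable's own equation.
Harvest = |Sprinkler - Soil|  [with Sprinkler=3, Soil=-4]  = 7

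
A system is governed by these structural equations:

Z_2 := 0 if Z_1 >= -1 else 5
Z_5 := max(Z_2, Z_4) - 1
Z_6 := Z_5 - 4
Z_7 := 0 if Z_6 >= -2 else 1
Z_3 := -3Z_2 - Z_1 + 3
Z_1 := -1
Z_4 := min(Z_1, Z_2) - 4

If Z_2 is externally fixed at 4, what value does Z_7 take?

0

Under do(Z_2=4), the mechanism Z_2 := 0 if Z_1 >= -1 else 5 is discarded; Z_2 is fixed at 4.
Z_4 = min(Z_1, Z_2) - 4  [with Z_1=-1, Z_2=4]  = -5
Z_5 = max(Z_2, Z_4) - 1  [with Z_2=4, Z_4=-5]  = 3
Z_6 = Z_5 - 4  [with Z_5=3]  = -1
Z_7 = 0 if Z_6 >= -2 else 1  [with Z_6=-1]  = 0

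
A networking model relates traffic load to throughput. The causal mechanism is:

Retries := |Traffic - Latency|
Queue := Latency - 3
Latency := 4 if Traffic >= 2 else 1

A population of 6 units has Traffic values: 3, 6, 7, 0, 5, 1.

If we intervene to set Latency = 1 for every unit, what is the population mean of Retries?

3

The intervention sets Latency=1 in all 6 units regardless of Traffic. Recomputing Retries per unit gives 2, 5, 6, 1, 4, 0; average 3.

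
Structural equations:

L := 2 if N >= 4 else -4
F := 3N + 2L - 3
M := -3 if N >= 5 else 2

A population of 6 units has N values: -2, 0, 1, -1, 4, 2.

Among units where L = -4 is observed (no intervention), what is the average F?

E[F|L=-4] averages over only the 5 units with L=-4 (N = -2, 0, 1, -1, 2): F = -17, -11, -8, -14, -5, mean -11.

-11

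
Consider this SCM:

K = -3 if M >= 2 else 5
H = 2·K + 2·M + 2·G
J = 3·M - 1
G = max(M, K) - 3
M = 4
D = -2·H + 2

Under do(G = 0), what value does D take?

do(G=0) replaces the equation G = max(M, K) - 3 with the constant G = 0.
K = -3 if M >= 2 else 5  [with M=4]  = -3
H = 2·K + 2·M + 2·G  [with K=-3, M=4, G=0]  = 2
D = -2·H + 2  [with H=2]  = -2

-2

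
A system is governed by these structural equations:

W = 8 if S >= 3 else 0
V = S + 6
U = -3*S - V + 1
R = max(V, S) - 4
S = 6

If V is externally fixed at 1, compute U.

Under do(V=1), the mechanism V = S + 6 is discarded; V is fixed at 1.
U = -3*S - V + 1  [with S=6, V=1]  = -18

-18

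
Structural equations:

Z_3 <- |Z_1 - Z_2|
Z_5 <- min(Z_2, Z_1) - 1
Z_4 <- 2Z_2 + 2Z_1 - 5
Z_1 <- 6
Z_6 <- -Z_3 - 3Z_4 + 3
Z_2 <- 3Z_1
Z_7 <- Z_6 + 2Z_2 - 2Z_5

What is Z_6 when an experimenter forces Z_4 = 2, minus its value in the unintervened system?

123

Under do(Z_4=2), the mechanism Z_4 <- 2Z_2 + 2Z_1 - 5 is discarded; Z_4 is fixed at 2.
Z_2 = 3Z_1  [with Z_1=6]  = 18
Z_3 = |Z_1 - Z_2|  [with Z_1=6, Z_2=18]  = 12
Z_6 = -Z_3 - 3Z_4 + 3  [with Z_3=12, Z_4=2]  = -15
Without intervention: Z_2 = 3Z_1  [with Z_1=6]  = 18; Z_3 = |Z_1 - Z_2|  [with Z_1=6, Z_2=18]  = 12; Z_4 = 2Z_2 + 2Z_1 - 5  [with Z_2=18, Z_1=6]  = 43; Z_6 = -Z_3 - 3Z_4 + 3  [with Z_3=12, Z_4=43]  = -138.
Change = -15 − (-138) = 123.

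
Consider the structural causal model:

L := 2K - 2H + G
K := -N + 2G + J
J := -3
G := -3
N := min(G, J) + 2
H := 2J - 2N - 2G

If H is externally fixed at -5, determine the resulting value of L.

Under do(H=-5), the mechanism H := 2J - 2N - 2G is discarded; H is fixed at -5.
N = min(G, J) + 2  [with G=-3, J=-3]  = -1
K = -N + 2G + J  [with N=-1, G=-3, J=-3]  = -8
L = 2K - 2H + G  [with K=-8, H=-5, G=-3]  = -9

-9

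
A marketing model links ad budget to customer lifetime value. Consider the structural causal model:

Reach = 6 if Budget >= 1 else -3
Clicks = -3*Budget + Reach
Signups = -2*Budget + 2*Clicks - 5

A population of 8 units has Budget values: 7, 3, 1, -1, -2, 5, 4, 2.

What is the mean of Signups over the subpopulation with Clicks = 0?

E[Signups|Clicks=0] averages over only the 2 units with Clicks=0 (Budget = -1, 2): Signups = -3, -9, mean -6.

-6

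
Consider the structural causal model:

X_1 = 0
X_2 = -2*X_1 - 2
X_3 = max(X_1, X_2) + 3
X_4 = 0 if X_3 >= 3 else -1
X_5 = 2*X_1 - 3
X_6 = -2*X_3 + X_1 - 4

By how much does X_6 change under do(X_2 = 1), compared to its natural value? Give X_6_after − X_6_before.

Under do(X_2=1), the mechanism X_2 = -2*X_1 - 2 is discarded; X_2 is fixed at 1.
X_3 = max(X_1, X_2) + 3  [with X_1=0, X_2=1]  = 4
X_6 = -2*X_3 + X_1 - 4  [with X_3=4, X_1=0]  = -12
Without intervention: X_2 = -2*X_1 - 2  [with X_1=0]  = -2; X_3 = max(X_1, X_2) + 3  [with X_1=0, X_2=-2]  = 3; X_6 = -2*X_3 + X_1 - 4  [with X_3=3, X_1=0]  = -10.
Change = -12 − (-10) = -2.

-2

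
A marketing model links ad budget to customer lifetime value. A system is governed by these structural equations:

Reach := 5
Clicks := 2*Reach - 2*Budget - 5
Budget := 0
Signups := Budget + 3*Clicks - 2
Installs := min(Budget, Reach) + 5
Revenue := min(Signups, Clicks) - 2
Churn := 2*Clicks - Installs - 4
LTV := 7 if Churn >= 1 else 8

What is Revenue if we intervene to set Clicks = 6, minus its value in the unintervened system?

The intervention breaks the incoming arrows to Clicks: Clicks := 2*Reach - 2*Budget - 5 no longer applies, and Clicks = 6.
Signups = Budget + 3*Clicks - 2  [with Budget=0, Clicks=6]  = 16
Revenue = min(Signups, Clicks) - 2  [with Signups=16, Clicks=6]  = 4
Without intervention: Clicks = 2*Reach - 2*Budget - 5  [with Reach=5, Budget=0]  = 5; Signups = Budget + 3*Clicks - 2  [with Budget=0, Clicks=5]  = 13; Revenue = min(Signups, Clicks) - 2  [with Signups=13, Clicks=5]  = 3.
Change = 4 − 3 = 1.

1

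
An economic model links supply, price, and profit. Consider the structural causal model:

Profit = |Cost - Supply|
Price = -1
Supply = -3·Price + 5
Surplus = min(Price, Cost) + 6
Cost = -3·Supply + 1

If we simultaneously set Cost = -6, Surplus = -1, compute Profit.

14

The joint intervention fixes Cost = -6, Surplus = -1, removing each variable's own equation.
Supply = -3·Price + 5  [with Price=-1]  = 8
Profit = |Cost - Supply|  [with Cost=-6, Supply=8]  = 14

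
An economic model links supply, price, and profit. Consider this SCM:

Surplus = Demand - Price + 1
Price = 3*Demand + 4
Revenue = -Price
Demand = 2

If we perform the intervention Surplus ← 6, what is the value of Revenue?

-10

Under do(Surplus=6), the mechanism Surplus = Demand - Price + 1 is discarded; Surplus is fixed at 6.
Since Revenue is not a descendant of the intervened variable, it is unaffected.
Price = 3*Demand + 4  [with Demand=2]  = 10
Revenue = -Price  [with Price=10]  = -10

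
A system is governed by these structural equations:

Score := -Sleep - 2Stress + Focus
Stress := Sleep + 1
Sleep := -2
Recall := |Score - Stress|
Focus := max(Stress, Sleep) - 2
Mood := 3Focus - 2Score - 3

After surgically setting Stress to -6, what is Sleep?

-2

Under do(Stress=-6), the mechanism Stress := Sleep + 1 is discarded; Stress is fixed at -6.
Sleep is not downstream of the intervention, so its value is determined by the original equations.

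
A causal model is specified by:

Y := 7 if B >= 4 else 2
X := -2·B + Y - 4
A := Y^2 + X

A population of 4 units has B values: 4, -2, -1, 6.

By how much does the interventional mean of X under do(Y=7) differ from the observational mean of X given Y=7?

The intervention sets Y=7 in all 4 units regardless of B. Recomputing X per unit gives -5, 7, 5, -9; average -0.5.
Observing Y=7 restricts to units where Y's equation naturally yields 7: B ∈ {4, 6}. In that subpopulation X = -5, -9, mean -7.
Difference = -0.5 − (-7) = 6.5.

6.5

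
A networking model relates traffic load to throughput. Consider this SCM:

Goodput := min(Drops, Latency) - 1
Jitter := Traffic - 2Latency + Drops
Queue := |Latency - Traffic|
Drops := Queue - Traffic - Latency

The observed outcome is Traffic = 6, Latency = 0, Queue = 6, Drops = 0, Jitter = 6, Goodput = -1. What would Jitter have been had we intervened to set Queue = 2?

do(Queue=2) replaces the equation Queue := |Latency - Traffic| with the constant Queue = 2.
Drops = Queue - Traffic - Latency  [with Queue=2, Traffic=6, Latency=0]  = -4
Jitter = Traffic - 2Latency + Drops  [with Traffic=6, Latency=0, Drops=-4]  = 2

2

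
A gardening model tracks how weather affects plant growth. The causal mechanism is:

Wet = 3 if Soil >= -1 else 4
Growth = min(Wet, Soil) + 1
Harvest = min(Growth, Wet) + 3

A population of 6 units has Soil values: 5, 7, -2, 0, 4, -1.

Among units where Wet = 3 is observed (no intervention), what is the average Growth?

2.6

Conditioning on Wet=3 selects the 5 unit(s) with Soil ∈ {5, 7, 0, 4, -1}. Their Growth values: 4, 4, 1, 4, 0. Mean = 2.6.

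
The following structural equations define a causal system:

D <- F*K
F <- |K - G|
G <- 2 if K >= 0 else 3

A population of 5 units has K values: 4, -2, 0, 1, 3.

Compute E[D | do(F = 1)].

do(F=1) breaks F's dependence on K. With F=1 fixed, D across the units is 4, -2, 0, 1, 3, mean 1.2.

1.2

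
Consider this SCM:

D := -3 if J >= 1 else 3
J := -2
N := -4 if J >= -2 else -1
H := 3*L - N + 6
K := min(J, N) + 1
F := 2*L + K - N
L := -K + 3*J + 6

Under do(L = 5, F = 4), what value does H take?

25

The joint intervention fixes L = 5, F = 4, removing each variable's own equation.
N = -4 if J >= -2 else -1  [with J=-2]  = -4
H = 3*L - N + 6  [with L=5, N=-4]  = 25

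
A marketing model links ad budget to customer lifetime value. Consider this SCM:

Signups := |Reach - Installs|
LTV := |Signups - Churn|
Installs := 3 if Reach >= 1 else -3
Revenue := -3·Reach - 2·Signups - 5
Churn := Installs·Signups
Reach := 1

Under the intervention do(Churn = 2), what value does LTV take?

Under do(Churn=2), the mechanism Churn := Installs·Signups is discarded; Churn is fixed at 2.
Installs = 3 if Reach >= 1 else -3  [with Reach=1]  = 3
Signups = |Reach - Installs|  [with Reach=1, Installs=3]  = 2
LTV = |Signups - Churn|  [with Signups=2, Churn=2]  = 0

0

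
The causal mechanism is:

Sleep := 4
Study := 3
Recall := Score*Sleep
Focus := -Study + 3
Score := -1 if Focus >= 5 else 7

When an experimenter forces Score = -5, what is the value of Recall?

Intervening sets Score = -5 and removes its equation (Score := -1 if Focus >= 5 else 7).
Recall = Score*Sleep  [with Score=-5, Sleep=4]  = -20

-20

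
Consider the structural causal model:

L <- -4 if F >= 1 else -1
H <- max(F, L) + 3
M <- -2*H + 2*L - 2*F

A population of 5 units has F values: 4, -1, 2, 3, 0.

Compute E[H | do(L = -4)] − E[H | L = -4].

-1.4

do(L=-4) breaks L's dependence on F. With L=-4 fixed, H across the units is 7, 2, 5, 6, 3, mean 4.6.
Observing L=-4 restricts to units where L's equation naturally yields -4: F ∈ {4, 2, 3}. In that subpopulation H = 7, 5, 6, mean 6.
Difference = 4.6 − 6 = -1.4.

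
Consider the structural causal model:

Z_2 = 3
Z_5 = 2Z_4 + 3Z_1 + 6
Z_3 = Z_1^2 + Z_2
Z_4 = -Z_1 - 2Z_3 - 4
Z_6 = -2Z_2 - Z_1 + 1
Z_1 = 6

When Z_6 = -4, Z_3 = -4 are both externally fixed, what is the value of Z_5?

20

Under do(Z_6 = -4, Z_3 = -4), each intervened variable's structural equation is replaced by its fixed value.
Z_4 = -Z_1 - 2Z_3 - 4  [with Z_1=6, Z_3=-4]  = -2
Z_5 = 2Z_4 + 3Z_1 + 6  [with Z_4=-2, Z_1=6]  = 20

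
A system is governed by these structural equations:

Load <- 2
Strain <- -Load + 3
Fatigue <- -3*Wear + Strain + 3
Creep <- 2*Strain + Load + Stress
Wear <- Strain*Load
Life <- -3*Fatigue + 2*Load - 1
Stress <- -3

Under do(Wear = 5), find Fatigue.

The intervention breaks the incoming arrows to Wear: Wear <- Strain*Load no longer applies, and Wear = 5.
Strain = -Load + 3  [with Load=2]  = 1
Fatigue = -3*Wear + Strain + 3  [with Wear=5, Strain=1]  = -11

-11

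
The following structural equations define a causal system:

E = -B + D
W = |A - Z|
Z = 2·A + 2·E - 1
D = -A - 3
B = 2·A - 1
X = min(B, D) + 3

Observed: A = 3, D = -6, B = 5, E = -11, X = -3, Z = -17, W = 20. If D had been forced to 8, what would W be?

8

Under do(D=8), the mechanism D = -A - 3 is discarded; D is fixed at 8.
B = 2·A - 1  [with A=3]  = 5
E = -B + D  [with B=5, D=8]  = 3
Z = 2·A + 2·E - 1  [with A=3, E=3]  = 11
W = |A - Z|  [with A=3, Z=11]  = 8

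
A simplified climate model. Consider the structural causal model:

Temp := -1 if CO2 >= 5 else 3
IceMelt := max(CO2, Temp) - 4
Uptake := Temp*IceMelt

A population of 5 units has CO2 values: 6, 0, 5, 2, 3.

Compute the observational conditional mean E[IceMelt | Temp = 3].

Observing Temp=3 restricts to units where Temp's equation naturally yields 3: CO2 ∈ {0, 2, 3}. In that subpopulation IceMelt = -1, -1, -1, mean -1.

-1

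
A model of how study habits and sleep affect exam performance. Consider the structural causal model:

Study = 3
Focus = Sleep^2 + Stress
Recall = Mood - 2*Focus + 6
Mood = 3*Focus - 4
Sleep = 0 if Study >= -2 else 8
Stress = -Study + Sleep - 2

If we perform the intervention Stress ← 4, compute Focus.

The intervention breaks the incoming arrows to Stress: Stress = -Study + Sleep - 2 no longer applies, and Stress = 4.
Sleep = 0 if Study >= -2 else 8  [with Study=3]  = 0
Focus = Sleep^2 + Stress  [with Sleep=0, Stress=4]  = 4

4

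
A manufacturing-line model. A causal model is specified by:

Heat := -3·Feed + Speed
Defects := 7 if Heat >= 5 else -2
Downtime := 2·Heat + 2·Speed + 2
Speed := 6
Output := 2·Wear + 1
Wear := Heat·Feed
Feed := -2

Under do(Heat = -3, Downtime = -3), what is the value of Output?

Under do(Heat = -3, Downtime = -3), each intervened variable's structural equation is replaced by its fixed value.
Wear = Heat·Feed  [with Heat=-3, Feed=-2]  = 6
Output = 2·Wear + 1  [with Wear=6]  = 13

13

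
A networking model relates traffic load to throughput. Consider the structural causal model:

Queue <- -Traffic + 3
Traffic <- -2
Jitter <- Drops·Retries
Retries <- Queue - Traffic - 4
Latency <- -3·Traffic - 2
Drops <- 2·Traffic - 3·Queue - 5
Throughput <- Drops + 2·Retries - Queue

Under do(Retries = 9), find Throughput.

-11

Under do(Retries=9), the mechanism Retries <- Queue - Traffic - 4 is discarded; Retries is fixed at 9.
Queue = -Traffic + 3  [with Traffic=-2]  = 5
Drops = 2·Traffic - 3·Queue - 5  [with Traffic=-2, Queue=5]  = -24
Throughput = Drops + 2·Retries - Queue  [with Drops=-24, Retries=9, Queue=5]  = -11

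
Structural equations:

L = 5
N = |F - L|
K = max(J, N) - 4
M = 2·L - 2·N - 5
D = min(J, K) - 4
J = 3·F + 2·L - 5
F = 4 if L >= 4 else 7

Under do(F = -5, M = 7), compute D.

-14

Under do(F = -5, M = 7), each intervened variable's structural equation is replaced by its fixed value.
J = 3·F + 2·L - 5  [with F=-5, L=5]  = -10
N = |F - L|  [with F=-5, L=5]  = 10
K = max(J, N) - 4  [with J=-10, N=10]  = 6
D = min(J, K) - 4  [with J=-10, K=6]  = -14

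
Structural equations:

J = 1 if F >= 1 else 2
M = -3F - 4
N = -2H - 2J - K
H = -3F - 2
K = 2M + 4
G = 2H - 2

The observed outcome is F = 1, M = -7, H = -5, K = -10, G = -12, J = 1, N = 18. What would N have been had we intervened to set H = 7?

The intervention breaks the incoming arrows to H: H = -3F - 2 no longer applies, and H = 7.
M = -3F - 4  [with F=1]  = -7
K = 2M + 4  [with M=-7]  = -10
J = 1 if F >= 1 else 2  [with F=1]  = 1
N = -2H - 2J - K  [with H=7, J=1, K=-10]  = -6

-6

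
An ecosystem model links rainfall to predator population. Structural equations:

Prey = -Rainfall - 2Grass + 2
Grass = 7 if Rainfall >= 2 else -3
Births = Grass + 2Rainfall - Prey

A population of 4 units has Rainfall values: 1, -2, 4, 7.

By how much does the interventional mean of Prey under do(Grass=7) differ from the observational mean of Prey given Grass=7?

3

The intervention sets Grass=7 in all 4 units regardless of Rainfall. Recomputing Prey per unit gives -13, -10, -16, -19; average -14.5.
E[Prey|Grass=7] averages over only the 2 units with Grass=7 (Rainfall = 4, 7): Prey = -16, -19, mean -17.5.
Difference = -14.5 − (-17.5) = 3.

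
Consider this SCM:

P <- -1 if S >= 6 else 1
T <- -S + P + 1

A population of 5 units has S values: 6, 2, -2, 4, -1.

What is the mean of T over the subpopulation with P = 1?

Conditioning on P=1 selects the 4 unit(s) with S ∈ {2, -2, 4, -1}. Their T values: 0, 4, -2, 3. Mean = 1.25.

1.25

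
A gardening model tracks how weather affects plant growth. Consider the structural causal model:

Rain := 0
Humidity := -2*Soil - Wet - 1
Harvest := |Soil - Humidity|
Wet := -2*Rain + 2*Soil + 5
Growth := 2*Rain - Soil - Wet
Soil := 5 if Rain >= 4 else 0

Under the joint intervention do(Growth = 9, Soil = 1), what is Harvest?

11

The joint intervention fixes Growth = 9, Soil = 1, removing each variable's own equation.
Wet = -2*Rain + 2*Soil + 5  [with Rain=0, Soil=1]  = 7
Humidity = -2*Soil - Wet - 1  [with Soil=1, Wet=7]  = -10
Harvest = |Soil - Humidity|  [with Soil=1, Humidity=-10]  = 11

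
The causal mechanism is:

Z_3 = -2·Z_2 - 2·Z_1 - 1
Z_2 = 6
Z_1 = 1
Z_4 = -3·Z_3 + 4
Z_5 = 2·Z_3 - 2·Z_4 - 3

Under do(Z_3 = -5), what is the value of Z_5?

-51

do(Z_3=-5) replaces the equation Z_3 = -2·Z_2 - 2·Z_1 - 1 with the constant Z_3 = -5.
Z_4 = -3·Z_3 + 4  [with Z_3=-5]  = 19
Z_5 = 2·Z_3 - 2·Z_4 - 3  [with Z_3=-5, Z_4=19]  = -51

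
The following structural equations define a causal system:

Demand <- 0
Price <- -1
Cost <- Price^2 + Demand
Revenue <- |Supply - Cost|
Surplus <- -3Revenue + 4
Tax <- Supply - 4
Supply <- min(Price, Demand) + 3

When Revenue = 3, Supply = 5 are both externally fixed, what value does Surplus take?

-5

The joint intervention fixes Revenue = 3, Supply = 5, removing each variable's own equation.
Surplus = -3Revenue + 4  [with Revenue=3]  = -5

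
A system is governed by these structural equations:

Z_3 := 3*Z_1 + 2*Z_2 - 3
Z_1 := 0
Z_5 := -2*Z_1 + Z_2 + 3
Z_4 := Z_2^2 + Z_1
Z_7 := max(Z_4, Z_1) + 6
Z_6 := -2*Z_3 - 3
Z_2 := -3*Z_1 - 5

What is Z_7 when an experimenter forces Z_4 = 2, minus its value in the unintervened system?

The intervention breaks the incoming arrows to Z_4: Z_4 := Z_2^2 + Z_1 no longer applies, and Z_4 = 2.
Z_7 = max(Z_4, Z_1) + 6  [with Z_4=2, Z_1=0]  = 8
Without intervention: Z_2 = -3*Z_1 - 5  [with Z_1=0]  = -5; Z_4 = Z_2^2 + Z_1  [with Z_2=-5, Z_1=0]  = 25; Z_7 = max(Z_4, Z_1) + 6  [with Z_4=25, Z_1=0]  = 31.
Change = 8 − 31 = -23.

-23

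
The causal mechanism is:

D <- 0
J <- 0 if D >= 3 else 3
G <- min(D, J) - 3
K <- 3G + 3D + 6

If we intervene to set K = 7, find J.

3

The intervention breaks the incoming arrows to K: K <- 3G + 3D + 6 no longer applies, and K = 7.
Since J is not a descendant of the intervened variable, it is unaffected.
J = 0 if D >= 3 else 3  [with D=0]  = 3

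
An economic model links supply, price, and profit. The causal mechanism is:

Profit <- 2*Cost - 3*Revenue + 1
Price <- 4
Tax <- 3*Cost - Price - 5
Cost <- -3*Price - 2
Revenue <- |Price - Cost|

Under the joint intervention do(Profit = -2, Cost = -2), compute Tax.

-15

Setting Profit = -2, Cost = -2 by intervention discards those variables' equations.
Tax = 3*Cost - Price - 5  [with Cost=-2, Price=4]  = -15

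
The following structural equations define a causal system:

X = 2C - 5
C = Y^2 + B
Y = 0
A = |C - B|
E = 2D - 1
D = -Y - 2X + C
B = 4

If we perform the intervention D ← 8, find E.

The intervention breaks the incoming arrows to D: D = -Y - 2X + C no longer applies, and D = 8.
E = 2D - 1  [with D=8]  = 15

15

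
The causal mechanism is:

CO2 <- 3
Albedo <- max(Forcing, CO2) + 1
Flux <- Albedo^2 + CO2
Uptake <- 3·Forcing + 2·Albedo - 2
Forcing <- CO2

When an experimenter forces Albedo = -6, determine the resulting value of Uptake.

do(Albedo=-6) replaces the equation Albedo <- max(Forcing, CO2) + 1 with the constant Albedo = -6.
Forcing = CO2  [with CO2=3]  = 3
Uptake = 3·Forcing + 2·Albedo - 2  [with Forcing=3, Albedo=-6]  = -5

-5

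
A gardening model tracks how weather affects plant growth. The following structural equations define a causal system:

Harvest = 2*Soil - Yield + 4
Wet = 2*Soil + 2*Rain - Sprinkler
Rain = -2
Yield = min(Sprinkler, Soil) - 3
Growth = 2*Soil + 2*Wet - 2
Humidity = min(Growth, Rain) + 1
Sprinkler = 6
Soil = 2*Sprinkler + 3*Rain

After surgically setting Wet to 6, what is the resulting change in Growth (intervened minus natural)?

8

Intervening sets Wet = 6 and removes its equation (Wet = 2*Soil + 2*Rain - Sprinkler).
Soil = 2*Sprinkler + 3*Rain  [with Sprinkler=6, Rain=-2]  = 6
Growth = 2*Soil + 2*Wet - 2  [with Soil=6, Wet=6]  = 22
Without intervention: Soil = 2*Sprinkler + 3*Rain  [with Sprinkler=6, Rain=-2]  = 6; Wet = 2*Soil + 2*Rain - Sprinkler  [with Soil=6, Rain=-2, Sprinkler=6]  = 2; Growth = 2*Soil + 2*Wet - 2  [with Soil=6, Wet=2]  = 14.
Change = 22 − 14 = 8.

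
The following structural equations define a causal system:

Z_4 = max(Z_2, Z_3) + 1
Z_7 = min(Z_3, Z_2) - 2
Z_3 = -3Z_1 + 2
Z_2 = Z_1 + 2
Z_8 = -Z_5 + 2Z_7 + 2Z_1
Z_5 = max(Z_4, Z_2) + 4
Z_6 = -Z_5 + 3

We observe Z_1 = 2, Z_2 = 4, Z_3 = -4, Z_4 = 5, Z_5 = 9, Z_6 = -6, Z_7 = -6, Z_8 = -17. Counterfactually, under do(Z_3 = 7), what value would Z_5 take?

do(Z_3=7) replaces the equation Z_3 = -3Z_1 + 2 with the constant Z_3 = 7.
Z_2 = Z_1 + 2  [with Z_1=2]  = 4
Z_4 = max(Z_2, Z_3) + 1  [with Z_2=4, Z_3=7]  = 8
Z_5 = max(Z_4, Z_2) + 4  [with Z_4=8, Z_2=4]  = 12

12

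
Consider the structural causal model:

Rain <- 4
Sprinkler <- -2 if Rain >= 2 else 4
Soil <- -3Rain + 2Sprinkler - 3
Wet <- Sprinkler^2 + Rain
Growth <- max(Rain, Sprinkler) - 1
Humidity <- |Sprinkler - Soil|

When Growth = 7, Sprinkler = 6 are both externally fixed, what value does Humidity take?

The joint intervention fixes Growth = 7, Sprinkler = 6, removing each variable's own equation.
Soil = -3Rain + 2Sprinkler - 3  [with Rain=4, Sprinkler=6]  = -3
Humidity = |Sprinkler - Soil|  [with Sprinkler=6, Soil=-3]  = 9

9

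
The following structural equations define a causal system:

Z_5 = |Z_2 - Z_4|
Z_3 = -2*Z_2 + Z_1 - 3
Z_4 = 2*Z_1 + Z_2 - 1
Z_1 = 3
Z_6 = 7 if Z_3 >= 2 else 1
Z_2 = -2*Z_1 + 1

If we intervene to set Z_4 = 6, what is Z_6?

7

Under do(Z_4=6), the mechanism Z_4 = 2*Z_1 + Z_2 - 1 is discarded; Z_4 is fixed at 6.
Since Z_6 is not a descendant of the intervened variable, it is unaffected.
Z_2 = -2*Z_1 + 1  [with Z_1=3]  = -5
Z_3 = -2*Z_2 + Z_1 - 3  [with Z_2=-5, Z_1=3]  = 10
Z_6 = 7 if Z_3 >= 2 else 1  [with Z_3=10]  = 7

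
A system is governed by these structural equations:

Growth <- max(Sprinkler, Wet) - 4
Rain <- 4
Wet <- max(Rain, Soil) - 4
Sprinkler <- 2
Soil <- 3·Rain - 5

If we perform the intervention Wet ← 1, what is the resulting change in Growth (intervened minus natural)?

Intervening sets Wet = 1 and removes its equation (Wet <- max(Rain, Soil) - 4).
Growth = max(Sprinkler, Wet) - 4  [with Sprinkler=2, Wet=1]  = -2
Without intervention: Soil = 3·Rain - 5  [with Rain=4]  = 7; Wet = max(Rain, Soil) - 4  [with Rain=4, Soil=7]  = 3; Growth = max(Sprinkler, Wet) - 4  [with Sprinkler=2, Wet=3]  = -1.
Change = -2 − (-1) = -1.

-1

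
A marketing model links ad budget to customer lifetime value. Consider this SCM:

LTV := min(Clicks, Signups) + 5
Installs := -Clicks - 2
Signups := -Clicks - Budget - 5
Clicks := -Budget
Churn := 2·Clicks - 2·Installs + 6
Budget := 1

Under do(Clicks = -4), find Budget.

1

Under do(Clicks=-4), the mechanism Clicks := -Budget is discarded; Clicks is fixed at -4.
Budget is not downstream of the intervention, so its value is determined by the original equations.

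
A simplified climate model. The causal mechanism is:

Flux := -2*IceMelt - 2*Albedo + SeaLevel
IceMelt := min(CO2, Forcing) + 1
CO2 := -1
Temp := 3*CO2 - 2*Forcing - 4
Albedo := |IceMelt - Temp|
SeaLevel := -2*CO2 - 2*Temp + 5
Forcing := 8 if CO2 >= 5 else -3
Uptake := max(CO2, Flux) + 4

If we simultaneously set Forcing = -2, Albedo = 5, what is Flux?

5

The joint intervention fixes Forcing = -2, Albedo = 5, removing each variable's own equation.
Temp = 3*CO2 - 2*Forcing - 4  [with CO2=-1, Forcing=-2]  = -3
IceMelt = min(CO2, Forcing) + 1  [with CO2=-1, Forcing=-2]  = -1
SeaLevel = -2*CO2 - 2*Temp + 5  [with CO2=-1, Temp=-3]  = 13
Flux = -2*IceMelt - 2*Albedo + SeaLevel  [with IceMelt=-1, Albedo=5, SeaLevel=13]  = 5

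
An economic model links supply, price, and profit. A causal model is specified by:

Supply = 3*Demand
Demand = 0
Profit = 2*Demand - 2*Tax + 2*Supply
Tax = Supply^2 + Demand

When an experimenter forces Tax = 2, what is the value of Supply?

Under do(Tax=2), the mechanism Tax = Supply^2 + Demand is discarded; Tax is fixed at 2.
Since Supply is not a descendant of the intervened variable, it is unaffected.
Supply = 3*Demand  [with Demand=0]  = 0

0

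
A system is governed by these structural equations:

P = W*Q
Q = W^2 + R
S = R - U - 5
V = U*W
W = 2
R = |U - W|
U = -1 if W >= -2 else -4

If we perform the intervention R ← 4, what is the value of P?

16

The intervention breaks the incoming arrows to R: R = |U - W| no longer applies, and R = 4.
Q = W^2 + R  [with W=2, R=4]  = 8
P = W*Q  [with W=2, Q=8]  = 16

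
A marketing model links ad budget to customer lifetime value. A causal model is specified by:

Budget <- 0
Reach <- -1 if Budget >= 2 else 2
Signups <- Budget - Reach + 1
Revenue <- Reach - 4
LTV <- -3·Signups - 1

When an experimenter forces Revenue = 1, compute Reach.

2

The intervention breaks the incoming arrows to Revenue: Revenue <- Reach - 4 no longer applies, and Revenue = 1.
Since Reach is not a descendant of the intervened variable, it is unaffected.
Reach = -1 if Budget >= 2 else 2  [with Budget=0]  = 2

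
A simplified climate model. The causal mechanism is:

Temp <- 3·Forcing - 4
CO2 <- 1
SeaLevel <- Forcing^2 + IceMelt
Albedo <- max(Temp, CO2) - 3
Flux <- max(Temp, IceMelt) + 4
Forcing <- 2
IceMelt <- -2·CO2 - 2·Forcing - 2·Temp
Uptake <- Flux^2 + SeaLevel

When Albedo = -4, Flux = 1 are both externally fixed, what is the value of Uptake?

Under do(Albedo = -4, Flux = 1), each intervened variable's structural equation is replaced by its fixed value.
Temp = 3·Forcing - 4  [with Forcing=2]  = 2
IceMelt = -2·CO2 - 2·Forcing - 2·Temp  [with CO2=1, Forcing=2, Temp=2]  = -10
SeaLevel = Forcing^2 + IceMelt  [with Forcing=2, IceMelt=-10]  = -6
Uptake = Flux^2 + SeaLevel  [with Flux=1, SeaLevel=-6]  = -5

-5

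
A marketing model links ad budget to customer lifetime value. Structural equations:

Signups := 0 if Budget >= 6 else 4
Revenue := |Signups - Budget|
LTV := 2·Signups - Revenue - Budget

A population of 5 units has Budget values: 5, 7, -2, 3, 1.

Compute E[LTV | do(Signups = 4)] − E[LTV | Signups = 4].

do(Signups=4) breaks Signups's dependence on Budget. With Signups=4 fixed, LTV across the units is 2, -2, 4, 4, 4, mean 2.4.
Observing Signups=4 restricts to units where Signups's equation naturally yields 4: Budget ∈ {5, -2, 3, 1}. In that subpopulation LTV = 2, 4, 4, 4, mean 3.5.
Difference = 2.4 − 3.5 = -1.1.

-1.1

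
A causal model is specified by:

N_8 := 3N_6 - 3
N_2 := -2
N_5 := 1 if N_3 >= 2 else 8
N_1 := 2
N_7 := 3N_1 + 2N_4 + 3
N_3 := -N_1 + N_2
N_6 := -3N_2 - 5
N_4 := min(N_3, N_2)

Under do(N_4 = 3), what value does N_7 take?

15

The intervention breaks the incoming arrows to N_4: N_4 := min(N_3, N_2) no longer applies, and N_4 = 3.
N_7 = 3N_1 + 2N_4 + 3  [with N_1=2, N_4=3]  = 15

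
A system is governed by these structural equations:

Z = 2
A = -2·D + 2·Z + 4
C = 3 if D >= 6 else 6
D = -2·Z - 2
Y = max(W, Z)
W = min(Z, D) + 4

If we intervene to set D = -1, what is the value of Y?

do(D=-1) replaces the equation D = -2·Z - 2 with the constant D = -1.
W = min(Z, D) + 4  [with Z=2, D=-1]  = 3
Y = max(W, Z)  [with W=3, Z=2]  = 3

3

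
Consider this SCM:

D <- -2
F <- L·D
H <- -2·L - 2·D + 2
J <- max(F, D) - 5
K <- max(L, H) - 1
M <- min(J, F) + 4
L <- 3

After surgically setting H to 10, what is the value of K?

The intervention breaks the incoming arrows to H: H <- -2·L - 2·D + 2 no longer applies, and H = 10.
K = max(L, H) - 1  [with L=3, H=10]  = 9

9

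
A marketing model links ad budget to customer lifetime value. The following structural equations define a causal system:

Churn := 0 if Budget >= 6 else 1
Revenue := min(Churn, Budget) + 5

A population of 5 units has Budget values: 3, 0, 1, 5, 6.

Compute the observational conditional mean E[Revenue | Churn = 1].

5.75

Conditioning on Churn=1 selects the 4 unit(s) with Budget ∈ {3, 0, 1, 5}. Their Revenue values: 6, 5, 6, 6. Mean = 5.75.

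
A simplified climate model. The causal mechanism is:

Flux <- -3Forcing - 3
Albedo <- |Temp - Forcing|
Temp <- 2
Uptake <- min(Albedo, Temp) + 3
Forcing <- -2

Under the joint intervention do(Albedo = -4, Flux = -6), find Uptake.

Setting Albedo = -4, Flux = -6 by intervention discards those variables' equations.
Uptake = min(Albedo, Temp) + 3  [with Albedo=-4, Temp=2]  = -1

-1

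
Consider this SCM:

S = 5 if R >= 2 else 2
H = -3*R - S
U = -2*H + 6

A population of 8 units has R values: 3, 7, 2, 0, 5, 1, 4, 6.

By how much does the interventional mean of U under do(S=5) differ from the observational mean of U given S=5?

-6

Under do(S=5), S's equation is replaced by S=5 for every unit. Per-unit U: 34, 58, 28, 16, 46, 22, 40, 52. Mean = 37.
Conditioning on S=5 selects the 6 unit(s) with R ∈ {3, 7, 2, 5, 4, 6}. Their U values: 34, 58, 28, 46, 40, 52. Mean = 43.
Difference = 37 − 43 = -6.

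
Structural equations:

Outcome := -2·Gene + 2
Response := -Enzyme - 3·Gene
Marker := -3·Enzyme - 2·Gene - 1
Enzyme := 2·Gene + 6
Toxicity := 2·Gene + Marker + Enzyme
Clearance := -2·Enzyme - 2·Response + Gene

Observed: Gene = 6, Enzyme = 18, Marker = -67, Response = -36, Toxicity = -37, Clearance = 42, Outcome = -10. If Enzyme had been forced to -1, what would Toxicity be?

do(Enzyme=-1) replaces the equation Enzyme := 2·Gene + 6 with the constant Enzyme = -1.
Marker = -3·Enzyme - 2·Gene - 1  [with Enzyme=-1, Gene=6]  = -10
Toxicity = 2·Gene + Marker + Enzyme  [with Gene=6, Marker=-10, Enzyme=-1]  = 1

1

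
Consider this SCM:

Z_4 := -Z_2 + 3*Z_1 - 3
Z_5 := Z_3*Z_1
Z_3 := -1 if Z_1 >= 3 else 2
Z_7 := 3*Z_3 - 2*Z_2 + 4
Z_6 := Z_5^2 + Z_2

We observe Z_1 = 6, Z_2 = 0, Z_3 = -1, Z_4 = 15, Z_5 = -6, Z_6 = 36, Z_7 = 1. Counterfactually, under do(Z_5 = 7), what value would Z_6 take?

The intervention breaks the incoming arrows to Z_5: Z_5 := Z_3*Z_1 no longer applies, and Z_5 = 7.
Z_6 = Z_5^2 + Z_2  [with Z_5=7, Z_2=0]  = 49

49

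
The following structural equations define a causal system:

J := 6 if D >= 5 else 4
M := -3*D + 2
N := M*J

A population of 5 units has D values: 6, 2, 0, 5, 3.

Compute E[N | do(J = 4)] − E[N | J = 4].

do(J=4) breaks J's dependence on D. With J=4 fixed, N across the units is -64, -16, 8, -52, -28, mean -30.4.
Observing J=4 restricts to units where J's equation naturally yields 4: D ∈ {2, 0, 3}. In that subpopulation N = -16, 8, -28, mean -12.
Difference = -30.4 − (-12) = -18.4.

-18.4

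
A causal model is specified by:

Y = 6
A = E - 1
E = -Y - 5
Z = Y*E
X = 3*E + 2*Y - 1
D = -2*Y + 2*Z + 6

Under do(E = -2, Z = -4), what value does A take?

Setting E = -2, Z = -4 by intervention discards those variables' equations.
A = E - 1  [with E=-2]  = -3

-3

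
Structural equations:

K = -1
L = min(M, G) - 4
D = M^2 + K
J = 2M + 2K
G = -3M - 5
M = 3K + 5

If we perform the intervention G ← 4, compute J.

The intervention breaks the incoming arrows to G: G = -3M - 5 no longer applies, and G = 4.
Since J is not a descendant of the intervened variable, it is unaffected.
M = 3K + 5  [with K=-1]  = 2
J = 2M + 2K  [with M=2, K=-1]  = 2

2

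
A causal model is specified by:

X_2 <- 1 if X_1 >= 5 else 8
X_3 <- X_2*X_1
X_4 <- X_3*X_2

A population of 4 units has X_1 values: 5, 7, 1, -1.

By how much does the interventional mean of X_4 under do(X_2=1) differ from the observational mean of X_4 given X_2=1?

The intervention sets X_2=1 in all 4 units regardless of X_1. Recomputing X_4 per unit gives 5, 7, 1, -1; average 3.
Conditioning on X_2=1 selects the 2 unit(s) with X_1 ∈ {5, 7}. Their X_4 values: 5, 7. Mean = 6.
Difference = 3 − 6 = -3.

-3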